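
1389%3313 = 1389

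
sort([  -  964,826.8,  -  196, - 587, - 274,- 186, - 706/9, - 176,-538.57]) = [ - 964,-587, - 538.57,-274,  -  196, - 186, - 176 , - 706/9,826.8] 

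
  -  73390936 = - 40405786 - 32985150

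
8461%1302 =649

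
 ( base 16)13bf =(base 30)5if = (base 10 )5055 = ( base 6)35223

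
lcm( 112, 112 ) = 112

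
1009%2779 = 1009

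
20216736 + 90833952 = 111050688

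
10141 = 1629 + 8512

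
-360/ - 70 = 5+1/7 = 5.14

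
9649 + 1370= 11019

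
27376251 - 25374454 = 2001797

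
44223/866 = 44223/866 = 51.07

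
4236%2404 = 1832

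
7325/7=7325/7=1046.43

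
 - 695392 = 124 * (-5608)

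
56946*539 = 30693894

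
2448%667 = 447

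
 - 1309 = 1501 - 2810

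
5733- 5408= 325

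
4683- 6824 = - 2141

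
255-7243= - 6988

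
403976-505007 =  - 101031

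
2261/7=323 = 323.00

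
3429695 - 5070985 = -1641290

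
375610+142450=518060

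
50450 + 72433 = 122883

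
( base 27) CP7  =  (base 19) 1726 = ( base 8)22326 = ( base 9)13837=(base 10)9430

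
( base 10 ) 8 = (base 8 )10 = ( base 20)8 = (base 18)8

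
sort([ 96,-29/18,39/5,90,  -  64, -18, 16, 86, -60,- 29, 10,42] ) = [ - 64, - 60,- 29, - 18, - 29/18,39/5,10,16,  42,86,90, 96]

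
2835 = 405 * 7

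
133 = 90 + 43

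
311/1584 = 311/1584  =  0.20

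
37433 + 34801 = 72234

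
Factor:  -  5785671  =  -3^1*19^1 * 101503^1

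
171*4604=787284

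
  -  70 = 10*( - 7 ) 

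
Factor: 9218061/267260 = 2^(  -  2 )*3^2 * 5^ ( - 1 ) * 7^( - 1 ) * 23^( - 1 )*67^1*83^( - 1) * 15287^1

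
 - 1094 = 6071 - 7165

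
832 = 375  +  457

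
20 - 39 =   -  19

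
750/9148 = 375/4574= 0.08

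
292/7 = 41 + 5/7=41.71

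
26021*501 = 13036521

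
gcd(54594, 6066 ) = 6066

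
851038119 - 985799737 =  - 134761618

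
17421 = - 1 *( - 17421) 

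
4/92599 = 4/92599 = 0.00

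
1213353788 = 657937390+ 555416398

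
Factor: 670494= 2^1 * 3^1*11^1 * 10159^1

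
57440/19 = 57440/19=3023.16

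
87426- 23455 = 63971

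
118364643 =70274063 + 48090580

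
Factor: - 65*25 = - 5^3* 13^1 = -1625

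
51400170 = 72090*713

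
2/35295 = 2/35295  =  0.00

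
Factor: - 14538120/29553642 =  - 2^2*3^( - 1)* 5^1 * 43^(-1)*38183^( - 1 )*121151^1 = - 2423020/4925607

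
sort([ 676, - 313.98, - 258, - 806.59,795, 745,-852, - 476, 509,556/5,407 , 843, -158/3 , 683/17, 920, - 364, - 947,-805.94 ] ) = [ - 947,- 852,  -  806.59, - 805.94 ,  -  476, - 364,  -  313.98,  -  258, - 158/3, 683/17, 556/5,407,509,676, 745 , 795, 843, 920 ]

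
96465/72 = 32155/24 =1339.79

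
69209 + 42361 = 111570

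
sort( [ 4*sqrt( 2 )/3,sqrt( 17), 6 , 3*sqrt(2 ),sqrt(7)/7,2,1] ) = [ sqrt( 7)/7,1,4*sqrt( 2) /3,2,sqrt(17), 3*sqrt(2),6] 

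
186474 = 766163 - 579689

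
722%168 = 50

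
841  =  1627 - 786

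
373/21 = 17 + 16/21= 17.76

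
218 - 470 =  - 252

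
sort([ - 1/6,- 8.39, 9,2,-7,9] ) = [ - 8.39 , - 7, - 1/6, 2,9,9] 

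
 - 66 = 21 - 87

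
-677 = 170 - 847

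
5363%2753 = 2610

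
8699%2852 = 143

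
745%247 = 4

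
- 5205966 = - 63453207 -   -  58247241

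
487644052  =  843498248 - 355854196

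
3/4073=3/4073 = 0.00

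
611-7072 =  - 6461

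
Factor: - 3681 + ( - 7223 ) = - 2^3*29^1 * 47^1  =  -  10904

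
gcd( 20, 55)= 5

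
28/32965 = 28/32965 =0.00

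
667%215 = 22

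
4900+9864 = 14764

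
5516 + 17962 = 23478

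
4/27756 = 1/6939  =  0.00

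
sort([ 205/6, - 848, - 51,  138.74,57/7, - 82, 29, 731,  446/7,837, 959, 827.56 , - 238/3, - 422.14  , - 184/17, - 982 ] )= [ - 982, - 848, - 422.14, - 82, - 238/3, - 51,  -  184/17,57/7,29, 205/6,446/7, 138.74, 731, 827.56, 837,  959] 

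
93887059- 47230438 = 46656621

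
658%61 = 48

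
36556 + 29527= 66083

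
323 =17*19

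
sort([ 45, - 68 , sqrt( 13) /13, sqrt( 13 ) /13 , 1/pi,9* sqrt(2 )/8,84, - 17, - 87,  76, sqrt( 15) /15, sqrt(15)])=[ - 87, - 68, - 17,sqrt(15)/15, sqrt( 13 ) /13, sqrt(13)/13, 1/pi , 9*sqrt(2) /8 , sqrt(15), 45,76  ,  84] 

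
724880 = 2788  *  260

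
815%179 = 99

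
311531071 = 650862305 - 339331234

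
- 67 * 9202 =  - 616534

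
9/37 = 9/37 = 0.24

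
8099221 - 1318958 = 6780263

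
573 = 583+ - 10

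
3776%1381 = 1014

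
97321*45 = 4379445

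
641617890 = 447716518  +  193901372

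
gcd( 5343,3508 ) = 1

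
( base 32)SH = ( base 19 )2a1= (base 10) 913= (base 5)12123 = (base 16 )391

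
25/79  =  25/79  =  0.32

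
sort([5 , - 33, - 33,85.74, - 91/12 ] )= [ - 33, - 33, - 91/12,5,  85.74 ] 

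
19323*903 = 17448669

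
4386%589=263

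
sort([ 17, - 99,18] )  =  [ - 99,17,18 ]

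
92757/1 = 92757 = 92757.00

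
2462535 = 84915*29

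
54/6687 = 6/743 = 0.01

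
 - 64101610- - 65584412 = 1482802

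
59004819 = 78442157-19437338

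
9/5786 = 9/5786 = 0.00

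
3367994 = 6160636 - 2792642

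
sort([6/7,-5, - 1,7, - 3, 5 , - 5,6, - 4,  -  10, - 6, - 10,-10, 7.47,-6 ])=[ - 10, - 10, - 10, - 6, - 6, - 5, - 5, - 4, - 3, - 1, 6/7,5,6,7 , 7.47]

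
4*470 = 1880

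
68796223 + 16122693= 84918916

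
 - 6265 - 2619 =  - 8884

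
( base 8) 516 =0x14E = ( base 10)334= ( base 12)23a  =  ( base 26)CM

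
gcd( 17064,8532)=8532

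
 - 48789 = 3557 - 52346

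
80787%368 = 195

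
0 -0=0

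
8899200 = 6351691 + 2547509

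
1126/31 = 1126/31 =36.32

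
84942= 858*99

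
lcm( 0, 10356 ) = 0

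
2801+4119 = 6920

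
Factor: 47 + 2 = 49 = 7^2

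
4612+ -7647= -3035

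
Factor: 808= 2^3*101^1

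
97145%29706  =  8027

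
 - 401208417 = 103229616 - 504438033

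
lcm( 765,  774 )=65790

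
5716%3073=2643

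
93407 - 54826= 38581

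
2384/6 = 397 + 1/3= 397.33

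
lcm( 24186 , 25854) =749766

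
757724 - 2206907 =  - 1449183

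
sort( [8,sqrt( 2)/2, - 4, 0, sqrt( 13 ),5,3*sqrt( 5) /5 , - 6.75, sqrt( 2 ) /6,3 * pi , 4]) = [- 6.75, - 4, 0,  sqrt( 2 ) /6,sqrt(2)/2, 3 * sqrt (5)/5,sqrt( 13 ),4, 5, 8, 3*pi ] 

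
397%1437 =397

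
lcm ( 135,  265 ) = 7155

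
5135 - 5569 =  - 434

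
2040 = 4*510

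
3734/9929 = 3734/9929 = 0.38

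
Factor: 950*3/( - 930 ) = -5^1*19^1*31^( - 1) = -95/31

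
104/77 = 1 + 27/77 = 1.35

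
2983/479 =2983/479 = 6.23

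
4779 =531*9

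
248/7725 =248/7725 =0.03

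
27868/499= 27868/499 = 55.85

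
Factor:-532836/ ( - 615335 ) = 2^2*3^2*5^( - 1 )*7^ ( - 1) * 19^2*41^1 * 17581^(-1) 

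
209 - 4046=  - 3837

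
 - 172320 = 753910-926230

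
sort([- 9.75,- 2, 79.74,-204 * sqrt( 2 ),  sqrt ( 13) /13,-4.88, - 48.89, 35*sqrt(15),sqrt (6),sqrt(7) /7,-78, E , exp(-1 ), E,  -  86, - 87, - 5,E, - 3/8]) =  [  -  204* sqrt(2),  -  87,-86,  -  78 ,-48.89,-9.75,-5, - 4.88,-2, - 3/8, sqrt ( 13) /13, exp(-1) , sqrt (7 ) /7, sqrt (6), E,E, E,79.74, 35*sqrt( 15)]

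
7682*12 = 92184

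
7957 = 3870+4087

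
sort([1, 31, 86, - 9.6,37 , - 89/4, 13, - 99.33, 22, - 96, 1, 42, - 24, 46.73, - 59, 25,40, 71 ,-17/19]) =[ - 99.33, - 96, - 59, - 24, - 89/4, - 9.6 , - 17/19,  1, 1,  13,22, 25,31, 37,  40, 42,46.73,71, 86 ]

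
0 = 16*0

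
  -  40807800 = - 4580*8910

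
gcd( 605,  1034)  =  11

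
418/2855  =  418/2855=0.15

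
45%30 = 15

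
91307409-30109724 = 61197685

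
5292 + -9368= - 4076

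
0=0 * 5256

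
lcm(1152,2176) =19584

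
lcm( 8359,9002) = 117026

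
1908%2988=1908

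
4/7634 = 2/3817 = 0.00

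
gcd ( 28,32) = 4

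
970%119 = 18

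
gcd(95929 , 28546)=1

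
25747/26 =990+7/26 =990.27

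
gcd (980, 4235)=35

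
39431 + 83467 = 122898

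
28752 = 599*48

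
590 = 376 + 214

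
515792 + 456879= 972671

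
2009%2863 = 2009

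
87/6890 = 87/6890= 0.01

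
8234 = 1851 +6383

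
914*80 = 73120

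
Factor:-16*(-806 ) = 12896 = 2^5*13^1*31^1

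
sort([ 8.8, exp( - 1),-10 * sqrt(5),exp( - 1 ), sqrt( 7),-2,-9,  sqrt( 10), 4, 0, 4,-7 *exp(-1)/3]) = [-10*  sqrt(5), - 9,-2,-7 * exp(-1)/3, 0, exp( -1) , exp(-1),  sqrt(7), sqrt( 10), 4, 4, 8.8]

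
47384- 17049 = 30335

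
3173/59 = 53 + 46/59 = 53.78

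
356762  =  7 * 50966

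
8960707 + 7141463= 16102170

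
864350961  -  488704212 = 375646749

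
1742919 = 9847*177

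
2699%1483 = 1216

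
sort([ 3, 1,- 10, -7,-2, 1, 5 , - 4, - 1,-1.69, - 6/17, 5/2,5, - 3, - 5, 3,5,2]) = [ - 10 , - 7, - 5  , - 4, - 3, - 2, - 1.69, - 1, - 6/17,1, 1, 2, 5/2, 3,3, 5,5, 5]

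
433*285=123405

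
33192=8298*4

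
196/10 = 98/5 = 19.60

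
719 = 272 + 447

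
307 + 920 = 1227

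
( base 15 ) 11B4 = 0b111010111001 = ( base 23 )72K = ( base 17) D0C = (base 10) 3769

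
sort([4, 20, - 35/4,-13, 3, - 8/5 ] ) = [  -  13,  -  35/4,-8/5,3,4,  20 ]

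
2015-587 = 1428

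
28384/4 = 7096=7096.00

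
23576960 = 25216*935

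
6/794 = 3/397 = 0.01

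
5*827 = 4135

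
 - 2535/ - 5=507/1= 507.00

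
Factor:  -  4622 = -2^1*2311^1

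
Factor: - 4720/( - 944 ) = 5^1=5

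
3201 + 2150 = 5351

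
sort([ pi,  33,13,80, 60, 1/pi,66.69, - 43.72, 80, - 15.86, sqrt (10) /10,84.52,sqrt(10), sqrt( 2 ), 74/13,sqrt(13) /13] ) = [ - 43.72, -15.86, sqrt( 13)/13, sqrt (10 )/10, 1/pi  ,  sqrt( 2 ),pi, sqrt( 10), 74/13, 13,33, 60, 66.69, 80,80,  84.52 ]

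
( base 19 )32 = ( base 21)2H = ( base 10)59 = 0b111011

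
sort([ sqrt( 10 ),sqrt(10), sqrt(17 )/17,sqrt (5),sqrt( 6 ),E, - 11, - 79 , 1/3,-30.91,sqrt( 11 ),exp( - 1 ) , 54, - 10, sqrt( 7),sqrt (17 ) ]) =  [ - 79, - 30.91, - 11, - 10,sqrt(17)/17,1/3, exp(-1 ), sqrt(5 ),sqrt( 6 ),sqrt( 7 ),E,sqrt ( 10), sqrt (10 ),  sqrt( 11), sqrt (17 ),54 ]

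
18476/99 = 186 + 62/99= 186.63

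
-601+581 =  - 20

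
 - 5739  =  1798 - 7537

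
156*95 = 14820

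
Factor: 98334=2^1*3^4* 607^1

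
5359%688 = 543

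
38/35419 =38/35419 = 0.00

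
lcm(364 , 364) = 364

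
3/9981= 1/3327 = 0.00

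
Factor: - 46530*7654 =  - 356140620 = - 2^2*3^2*5^1*11^1*43^1 * 47^1* 89^1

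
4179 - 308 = 3871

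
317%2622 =317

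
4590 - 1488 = 3102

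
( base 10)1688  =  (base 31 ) 1NE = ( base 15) 778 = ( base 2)11010011000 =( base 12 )b88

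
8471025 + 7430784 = 15901809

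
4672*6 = 28032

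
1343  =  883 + 460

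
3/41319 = 1/13773 = 0.00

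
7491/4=7491/4 = 1872.75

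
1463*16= 23408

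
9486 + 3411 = 12897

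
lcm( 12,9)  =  36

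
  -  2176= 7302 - 9478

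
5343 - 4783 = 560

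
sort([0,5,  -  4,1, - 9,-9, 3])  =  [  -  9,-9,-4,0,1,3,5]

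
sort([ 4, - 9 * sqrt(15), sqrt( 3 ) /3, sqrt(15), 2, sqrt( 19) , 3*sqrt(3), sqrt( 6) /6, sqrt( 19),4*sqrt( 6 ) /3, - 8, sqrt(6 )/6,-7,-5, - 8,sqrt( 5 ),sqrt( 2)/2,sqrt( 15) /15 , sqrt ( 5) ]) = [-9*sqrt( 15), - 8 ,-8,  -  7,  -  5,sqrt( 15 )/15,  sqrt(6 ) /6,sqrt( 6 )/6, sqrt( 3 )/3, sqrt( 2 )/2, 2,sqrt ( 5 ),sqrt(5),4 *sqrt(6 )/3,sqrt ( 15), 4,sqrt(19),sqrt( 19),3*sqrt( 3 )] 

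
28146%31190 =28146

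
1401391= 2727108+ - 1325717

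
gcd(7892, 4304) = 4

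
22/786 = 11/393 = 0.03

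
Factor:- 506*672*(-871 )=2^6*3^1*7^1*11^1*13^1*23^1*67^1 = 296167872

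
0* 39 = 0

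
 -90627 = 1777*( - 51)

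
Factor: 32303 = 32303^1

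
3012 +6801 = 9813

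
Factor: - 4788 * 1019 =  - 2^2 * 3^2  *  7^1*19^1*1019^1 = - 4878972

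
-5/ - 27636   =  5/27636 = 0.00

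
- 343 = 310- 653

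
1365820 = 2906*470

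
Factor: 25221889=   7^1 * 11^1*327557^1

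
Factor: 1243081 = 7^2*23^1*1103^1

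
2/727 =2/727 = 0.00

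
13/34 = 13/34=0.38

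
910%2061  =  910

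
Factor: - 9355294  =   - 2^1*13^1*349^1*1031^1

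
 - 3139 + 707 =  - 2432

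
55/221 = 55/221  =  0.25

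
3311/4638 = 3311/4638 = 0.71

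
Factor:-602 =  - 2^1*7^1 * 43^1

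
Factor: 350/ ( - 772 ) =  - 175/386=- 2^(-1)*5^2*7^1*193^ ( - 1 ) 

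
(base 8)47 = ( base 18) 23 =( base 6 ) 103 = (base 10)39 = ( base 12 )33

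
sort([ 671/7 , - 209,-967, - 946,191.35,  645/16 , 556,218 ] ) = [  -  967,-946, - 209,645/16,671/7,  191.35 , 218, 556] 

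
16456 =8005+8451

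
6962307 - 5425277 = 1537030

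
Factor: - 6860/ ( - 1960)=2^( - 1 )*7^1= 7/2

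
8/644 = 2/161 = 0.01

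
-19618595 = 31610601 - 51229196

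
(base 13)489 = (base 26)149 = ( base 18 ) 27F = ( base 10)789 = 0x315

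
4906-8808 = -3902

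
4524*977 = 4419948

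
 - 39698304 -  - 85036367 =45338063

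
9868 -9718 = 150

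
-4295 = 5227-9522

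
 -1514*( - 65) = 98410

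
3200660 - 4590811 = -1390151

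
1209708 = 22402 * 54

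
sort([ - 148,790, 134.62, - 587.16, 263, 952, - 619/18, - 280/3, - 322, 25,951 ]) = [-587.16, - 322, - 148 , - 280/3, - 619/18,25, 134.62, 263, 790, 951  ,  952 ]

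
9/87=3/29 = 0.10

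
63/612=7/68=0.10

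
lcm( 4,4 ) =4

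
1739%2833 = 1739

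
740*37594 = 27819560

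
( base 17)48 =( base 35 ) 26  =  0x4c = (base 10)76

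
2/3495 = 2/3495 = 0.00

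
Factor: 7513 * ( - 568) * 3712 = - 15840529408 = - 2^10*11^1*29^1 * 71^1 * 683^1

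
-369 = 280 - 649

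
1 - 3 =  - 2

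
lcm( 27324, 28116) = 1940004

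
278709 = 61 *4569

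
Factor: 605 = 5^1*11^2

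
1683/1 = 1683 =1683.00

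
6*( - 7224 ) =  - 43344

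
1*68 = 68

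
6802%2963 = 876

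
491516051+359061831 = 850577882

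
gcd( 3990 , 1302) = 42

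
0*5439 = 0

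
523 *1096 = 573208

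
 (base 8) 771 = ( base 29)hc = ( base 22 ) 10l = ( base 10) 505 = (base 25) K5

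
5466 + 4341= 9807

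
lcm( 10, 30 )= 30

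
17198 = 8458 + 8740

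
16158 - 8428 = 7730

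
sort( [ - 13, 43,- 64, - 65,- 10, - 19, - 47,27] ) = [- 65, - 64, - 47, - 19, - 13, - 10, 27, 43]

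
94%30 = 4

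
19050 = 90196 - 71146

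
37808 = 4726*8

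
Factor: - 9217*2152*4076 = - 2^5*  13^1*269^1*709^1*1019^1=-80847394784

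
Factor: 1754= 2^1 * 877^1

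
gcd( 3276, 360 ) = 36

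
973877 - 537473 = 436404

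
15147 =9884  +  5263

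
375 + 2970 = 3345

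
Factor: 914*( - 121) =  - 110594 = - 2^1*11^2*457^1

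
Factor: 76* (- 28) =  - 2128 = - 2^4*7^1*19^1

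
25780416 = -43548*( - 592)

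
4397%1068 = 125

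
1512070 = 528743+983327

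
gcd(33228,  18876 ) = 156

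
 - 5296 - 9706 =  - 15002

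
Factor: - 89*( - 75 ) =3^1*5^2*89^1= 6675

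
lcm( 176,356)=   15664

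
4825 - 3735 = 1090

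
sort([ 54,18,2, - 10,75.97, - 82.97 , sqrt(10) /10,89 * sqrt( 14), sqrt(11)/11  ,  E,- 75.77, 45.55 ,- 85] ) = [ - 85, - 82.97,-75.77, - 10, sqrt(11) /11 , sqrt( 10)/10, 2,E , 18, 45.55,  54, 75.97, 89 * sqrt (14 )]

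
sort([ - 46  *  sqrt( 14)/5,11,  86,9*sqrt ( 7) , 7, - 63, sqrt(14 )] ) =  [ - 63, - 46 *sqrt( 14) /5, sqrt(14 ), 7,11,9*sqrt ( 7),86] 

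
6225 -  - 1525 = 7750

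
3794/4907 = 542/701 = 0.77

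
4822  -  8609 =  - 3787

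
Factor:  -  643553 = -643553^1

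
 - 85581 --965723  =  880142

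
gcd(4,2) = 2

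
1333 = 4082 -2749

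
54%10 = 4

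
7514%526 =150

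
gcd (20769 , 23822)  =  43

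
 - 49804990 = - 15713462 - 34091528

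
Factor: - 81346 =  - 2^1*89^1*457^1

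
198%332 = 198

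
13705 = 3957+9748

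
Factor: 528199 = 7^1* 61^1*1237^1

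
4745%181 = 39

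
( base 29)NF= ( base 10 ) 682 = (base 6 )3054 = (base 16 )2AA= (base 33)km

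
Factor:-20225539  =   - 20225539^1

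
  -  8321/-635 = 13 + 66/635 = 13.10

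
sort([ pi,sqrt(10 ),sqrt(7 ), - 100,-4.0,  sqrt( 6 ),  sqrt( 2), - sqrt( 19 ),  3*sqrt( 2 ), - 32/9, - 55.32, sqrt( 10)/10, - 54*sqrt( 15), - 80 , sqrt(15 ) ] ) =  [ - 54*sqrt(15 ), - 100, - 80, - 55.32 ,  -  sqrt(19 ), - 4.0, - 32/9, sqrt(10 )/10,sqrt( 2), sqrt( 6 ),sqrt( 7),pi,  sqrt(10), sqrt( 15),3*sqrt(2)]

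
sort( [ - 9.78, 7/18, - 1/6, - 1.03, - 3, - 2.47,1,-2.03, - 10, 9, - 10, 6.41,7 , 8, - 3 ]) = [ - 10 , - 10, - 9.78, - 3, - 3, - 2.47,  -  2.03, - 1.03, - 1/6, 7/18,1 , 6.41,7, 8,  9 ]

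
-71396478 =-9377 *7614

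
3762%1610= 542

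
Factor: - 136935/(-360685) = 153/403= 3^2*13^(-1 ) * 17^1*31^( - 1)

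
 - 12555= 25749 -38304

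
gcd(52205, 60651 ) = 1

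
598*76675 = 45851650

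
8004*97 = 776388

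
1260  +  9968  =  11228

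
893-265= 628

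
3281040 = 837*3920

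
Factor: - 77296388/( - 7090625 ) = 2^2 * 5^( - 5 )*13^1*47^1 * 2269^( - 1) * 31627^1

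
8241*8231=67831671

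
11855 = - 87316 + 99171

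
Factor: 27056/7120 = 5^(- 1 )*19^1 = 19/5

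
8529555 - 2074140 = 6455415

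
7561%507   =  463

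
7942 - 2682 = 5260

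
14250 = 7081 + 7169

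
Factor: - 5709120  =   - 2^6*3^1  *  5^1*19^1 * 313^1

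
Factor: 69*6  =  2^1*3^2 *23^1 = 414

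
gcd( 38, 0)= 38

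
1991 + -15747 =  - 13756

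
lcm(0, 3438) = 0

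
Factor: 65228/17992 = 16307/4498 = 2^(-1)*13^(  -  1)*23^1*173^(-1)*709^1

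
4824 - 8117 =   -  3293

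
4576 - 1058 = 3518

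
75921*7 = 531447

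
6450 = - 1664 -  - 8114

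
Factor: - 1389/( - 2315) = 3/5 = 3^1*5^(  -  1 ) 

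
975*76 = 74100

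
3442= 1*3442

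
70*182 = 12740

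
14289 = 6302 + 7987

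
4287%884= 751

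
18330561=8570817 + 9759744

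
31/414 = 31/414 = 0.07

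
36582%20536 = 16046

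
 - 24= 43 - 67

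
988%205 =168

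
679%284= 111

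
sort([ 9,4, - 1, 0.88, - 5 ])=[ - 5, - 1 , 0.88,4,  9 ]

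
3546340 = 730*4858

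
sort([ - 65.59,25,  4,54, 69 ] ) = [ - 65.59, 4,25, 54, 69] 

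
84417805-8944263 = 75473542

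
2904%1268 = 368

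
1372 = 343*4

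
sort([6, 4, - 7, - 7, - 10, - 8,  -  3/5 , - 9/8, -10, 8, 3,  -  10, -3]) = [ - 10, - 10, - 10,-8, - 7 ,- 7, - 3, - 9/8, - 3/5, 3, 4, 6, 8]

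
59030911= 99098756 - 40067845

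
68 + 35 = 103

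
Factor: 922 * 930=2^2 * 3^1*5^1*31^1*461^1 = 857460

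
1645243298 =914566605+730676693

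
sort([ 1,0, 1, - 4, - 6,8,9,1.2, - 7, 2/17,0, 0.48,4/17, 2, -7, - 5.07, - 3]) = [ - 7, - 7,-6, - 5.07, - 4,  -  3,0, 0,2/17, 4/17, 0.48,1,1, 1.2,2,8,9 ]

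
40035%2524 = 2175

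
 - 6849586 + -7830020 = - 14679606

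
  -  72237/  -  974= 74 + 161/974 = 74.17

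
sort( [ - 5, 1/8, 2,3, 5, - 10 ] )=[  -  10, - 5, 1/8,2, 3, 5] 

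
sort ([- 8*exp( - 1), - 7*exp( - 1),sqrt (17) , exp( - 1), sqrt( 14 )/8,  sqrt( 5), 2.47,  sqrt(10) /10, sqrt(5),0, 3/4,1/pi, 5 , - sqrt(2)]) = [  -  8*exp( - 1), - 7* exp( - 1 ) , - sqrt(2), 0,sqrt (10 )/10,  1/pi, exp( - 1 ), sqrt(14) /8 , 3/4, sqrt( 5),  sqrt( 5 ), 2.47,sqrt(17),5 ] 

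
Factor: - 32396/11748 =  - 91/33 = - 3^( - 1)  *  7^1*11^( - 1)*13^1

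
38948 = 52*749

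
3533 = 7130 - 3597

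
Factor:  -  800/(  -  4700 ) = 8/47=2^3*47^(-1)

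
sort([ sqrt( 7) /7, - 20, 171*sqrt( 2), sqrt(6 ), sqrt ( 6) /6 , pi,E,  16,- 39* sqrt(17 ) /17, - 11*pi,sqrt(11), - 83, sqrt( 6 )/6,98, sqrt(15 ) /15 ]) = [ - 83, - 11*pi, - 20, - 39 * sqrt(17 )/17,sqrt ( 15)/15,  sqrt(7 )/7,sqrt( 6) /6, sqrt(  6)/6, sqrt( 6 ), E,  pi,  sqrt(11),16,98,171*sqrt( 2)] 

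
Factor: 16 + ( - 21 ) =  - 5^1 = - 5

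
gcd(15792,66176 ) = 752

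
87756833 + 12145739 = 99902572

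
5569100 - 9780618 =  - 4211518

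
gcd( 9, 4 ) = 1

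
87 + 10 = 97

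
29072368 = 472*61594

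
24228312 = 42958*564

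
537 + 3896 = 4433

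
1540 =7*220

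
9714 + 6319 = 16033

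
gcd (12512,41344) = 544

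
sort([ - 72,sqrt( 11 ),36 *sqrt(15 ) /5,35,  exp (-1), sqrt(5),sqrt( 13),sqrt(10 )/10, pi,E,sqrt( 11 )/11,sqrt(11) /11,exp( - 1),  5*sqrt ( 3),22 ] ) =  [ - 72,sqrt (11) /11,sqrt (11)/11,sqrt( 10)/10,exp ( - 1 ), exp( - 1 ),sqrt(5),E,pi , sqrt( 11 ),sqrt( 13 ),5 * sqrt( 3),22,36 * sqrt ( 15 )/5, 35]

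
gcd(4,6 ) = 2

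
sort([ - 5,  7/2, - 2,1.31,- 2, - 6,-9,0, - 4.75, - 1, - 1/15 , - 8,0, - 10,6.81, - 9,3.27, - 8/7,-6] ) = [ - 10,- 9, - 9, - 8, - 6, - 6, - 5, - 4.75, - 2, - 2, - 8/7, - 1, - 1/15 , 0, 0,1.31 , 3.27,7/2,6.81 ] 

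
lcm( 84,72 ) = 504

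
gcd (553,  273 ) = 7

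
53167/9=5907 + 4/9= 5907.44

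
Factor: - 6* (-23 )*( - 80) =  - 2^5*3^1*5^1*23^1 = - 11040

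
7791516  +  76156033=83947549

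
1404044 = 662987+741057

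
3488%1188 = 1112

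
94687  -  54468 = 40219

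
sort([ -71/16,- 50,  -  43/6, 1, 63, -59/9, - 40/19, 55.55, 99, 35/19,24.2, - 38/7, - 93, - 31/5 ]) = [ - 93,-50, - 43/6, - 59/9, - 31/5, - 38/7, - 71/16, - 40/19, 1, 35/19,24.2,55.55,63, 99 ] 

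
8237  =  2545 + 5692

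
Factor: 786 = 2^1 * 3^1*131^1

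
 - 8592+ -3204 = - 11796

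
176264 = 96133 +80131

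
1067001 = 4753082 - 3686081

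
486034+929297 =1415331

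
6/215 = 6/215 = 0.03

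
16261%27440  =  16261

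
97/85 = 1 + 12/85 = 1.14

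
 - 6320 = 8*( - 790) 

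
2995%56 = 27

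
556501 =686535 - 130034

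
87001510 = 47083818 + 39917692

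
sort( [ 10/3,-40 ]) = [ - 40,10/3]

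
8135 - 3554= 4581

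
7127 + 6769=13896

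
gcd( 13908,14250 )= 114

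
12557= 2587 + 9970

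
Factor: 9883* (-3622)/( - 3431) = 2^1*47^(- 1)*73^(-1)*1811^1*9883^1 = 35796226/3431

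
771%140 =71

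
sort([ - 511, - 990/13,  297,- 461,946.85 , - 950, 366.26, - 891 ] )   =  [ - 950, - 891, - 511,-461, - 990/13, 297, 366.26, 946.85 ]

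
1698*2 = 3396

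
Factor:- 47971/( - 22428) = 2^ ( - 2)*3^ (-2)*7^1*11^1 = 77/36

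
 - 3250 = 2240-5490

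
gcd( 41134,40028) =2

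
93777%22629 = 3261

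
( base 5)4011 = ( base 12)362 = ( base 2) 111111010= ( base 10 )506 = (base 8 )772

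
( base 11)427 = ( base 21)139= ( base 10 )513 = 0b1000000001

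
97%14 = 13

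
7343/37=198+17/37 = 198.46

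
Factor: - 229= - 229^1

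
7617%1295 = 1142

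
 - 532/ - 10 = 53 + 1/5 = 53.20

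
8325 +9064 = 17389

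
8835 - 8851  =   - 16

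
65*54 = 3510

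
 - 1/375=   -  1+374/375 = - 0.00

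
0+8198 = 8198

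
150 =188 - 38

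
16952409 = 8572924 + 8379485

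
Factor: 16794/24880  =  27/40 =2^( - 3 )*3^3*5^( - 1)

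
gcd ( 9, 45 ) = 9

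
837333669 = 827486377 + 9847292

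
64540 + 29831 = 94371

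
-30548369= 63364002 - 93912371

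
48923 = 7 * 6989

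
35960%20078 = 15882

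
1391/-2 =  - 696+1/2 = - 695.50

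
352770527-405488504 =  - 52717977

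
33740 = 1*33740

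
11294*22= 248468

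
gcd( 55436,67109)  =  1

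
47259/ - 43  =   - 1100 + 41/43 = -1099.05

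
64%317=64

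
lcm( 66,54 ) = 594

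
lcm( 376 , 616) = 28952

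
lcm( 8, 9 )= 72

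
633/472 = 633/472= 1.34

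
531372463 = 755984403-224611940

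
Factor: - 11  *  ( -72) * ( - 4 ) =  - 2^5*3^2*11^1 = -3168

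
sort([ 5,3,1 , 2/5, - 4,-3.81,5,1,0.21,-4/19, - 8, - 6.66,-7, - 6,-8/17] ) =[-8, - 7,- 6.66, - 6,  -  4,-3.81,-8/17,  -  4/19,0.21,  2/5, 1, 1,  3 , 5,5 ] 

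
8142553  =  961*8473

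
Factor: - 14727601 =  - 7^1*71^1*29633^1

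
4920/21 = 234  +  2/7  =  234.29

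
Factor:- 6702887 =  - 6702887^1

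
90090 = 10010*9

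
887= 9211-8324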